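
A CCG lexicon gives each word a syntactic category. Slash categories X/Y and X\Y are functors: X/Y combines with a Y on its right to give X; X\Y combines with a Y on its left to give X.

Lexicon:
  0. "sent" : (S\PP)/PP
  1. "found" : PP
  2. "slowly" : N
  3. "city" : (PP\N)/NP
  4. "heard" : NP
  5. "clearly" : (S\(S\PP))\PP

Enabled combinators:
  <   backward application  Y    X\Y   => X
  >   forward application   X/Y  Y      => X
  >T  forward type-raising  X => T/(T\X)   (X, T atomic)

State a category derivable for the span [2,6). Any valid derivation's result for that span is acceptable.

[0,6] S   <
  [0,2] S\PP   >
    [0,1] "sent" : (S\PP)/PP
    [1,2] "found" : PP
  [2,6] S\(S\PP)   <
    [2,5] PP   <
      [2,3] "slowly" : N
      [3,5] PP\N   >
        [3,4] "city" : (PP\N)/NP
        [4,5] "heard" : NP
    [5,6] "clearly" : (S\(S\PP))\PP

S\(S\PP)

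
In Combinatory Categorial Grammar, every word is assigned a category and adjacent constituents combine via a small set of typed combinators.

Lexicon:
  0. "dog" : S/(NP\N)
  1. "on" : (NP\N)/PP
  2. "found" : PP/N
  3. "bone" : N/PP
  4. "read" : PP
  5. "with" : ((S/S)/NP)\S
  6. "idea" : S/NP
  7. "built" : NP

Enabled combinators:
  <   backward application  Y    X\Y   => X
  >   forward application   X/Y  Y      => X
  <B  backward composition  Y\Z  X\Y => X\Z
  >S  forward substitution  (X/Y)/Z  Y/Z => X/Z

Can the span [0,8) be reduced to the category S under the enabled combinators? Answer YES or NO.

[0,8] S   >
  [0,7] S/NP   >S
    [0,6] (S/S)/NP   <
      [0,5] S   >
        [0,1] "dog" : S/(NP\N)
        [1,5] NP\N   >
          [1,2] "on" : (NP\N)/PP
          [2,5] PP   >
            [2,3] "found" : PP/N
            [3,5] N   >
              [3,4] "bone" : N/PP
              [4,5] "read" : PP
      [5,6] "with" : ((S/S)/NP)\S
    [6,7] "idea" : S/NP
  [7,8] "built" : NP

YES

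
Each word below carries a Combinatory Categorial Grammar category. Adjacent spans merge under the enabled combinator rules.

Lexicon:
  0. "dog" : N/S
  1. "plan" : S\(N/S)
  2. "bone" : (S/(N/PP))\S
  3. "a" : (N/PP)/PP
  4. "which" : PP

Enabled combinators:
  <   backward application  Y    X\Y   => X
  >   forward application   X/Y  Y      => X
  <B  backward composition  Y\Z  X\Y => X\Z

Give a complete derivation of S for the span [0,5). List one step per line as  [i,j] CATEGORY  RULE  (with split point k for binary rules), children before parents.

[0,5] S   >
  [0,3] S/(N/PP)   <
    [0,2] S   <
      [0,1] "dog" : N/S
      [1,2] "plan" : S\(N/S)
    [2,3] "bone" : (S/(N/PP))\S
  [3,5] N/PP   >
    [3,4] "a" : (N/PP)/PP
    [4,5] "which" : PP

[0,1] N/S  lex  "dog"
[1,2] S\(N/S)  lex  "plan"
[0,2] S  <  k=1
[2,3] (S/(N/PP))\S  lex  "bone"
[0,3] S/(N/PP)  <  k=2
[3,4] (N/PP)/PP  lex  "a"
[4,5] PP  lex  "which"
[3,5] N/PP  >  k=4
[0,5] S  >  k=3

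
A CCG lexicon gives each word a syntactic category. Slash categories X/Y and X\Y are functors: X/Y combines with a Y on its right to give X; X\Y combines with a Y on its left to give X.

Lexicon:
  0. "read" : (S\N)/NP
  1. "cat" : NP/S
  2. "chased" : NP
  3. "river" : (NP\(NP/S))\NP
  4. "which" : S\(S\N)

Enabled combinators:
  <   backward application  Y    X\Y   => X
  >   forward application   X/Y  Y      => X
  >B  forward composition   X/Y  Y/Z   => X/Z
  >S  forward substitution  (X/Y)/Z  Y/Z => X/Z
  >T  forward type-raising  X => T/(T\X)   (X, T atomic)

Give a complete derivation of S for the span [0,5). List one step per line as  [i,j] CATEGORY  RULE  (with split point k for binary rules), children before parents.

[0,1] (S\N)/NP  lex  "read"
[1,2] NP/S  lex  "cat"
[2,3] NP  lex  "chased"
[3,4] (NP\(NP/S))\NP  lex  "river"
[2,4] NP\(NP/S)  <  k=3
[1,4] NP  <  k=2
[0,4] S\N  >  k=1
[4,5] S\(S\N)  lex  "which"
[0,5] S  <  k=4

[0,5] S   <
  [0,4] S\N   >
    [0,1] "read" : (S\N)/NP
    [1,4] NP   <
      [1,2] "cat" : NP/S
      [2,4] NP\(NP/S)   <
        [2,3] "chased" : NP
        [3,4] "river" : (NP\(NP/S))\NP
  [4,5] "which" : S\(S\N)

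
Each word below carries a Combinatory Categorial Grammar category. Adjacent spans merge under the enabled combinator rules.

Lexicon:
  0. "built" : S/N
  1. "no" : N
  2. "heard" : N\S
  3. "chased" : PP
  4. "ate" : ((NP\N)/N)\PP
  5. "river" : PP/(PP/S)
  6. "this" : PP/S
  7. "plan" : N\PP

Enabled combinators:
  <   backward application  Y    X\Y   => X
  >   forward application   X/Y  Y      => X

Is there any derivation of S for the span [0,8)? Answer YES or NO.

S/N N N\S PP ((NP\N)/N)\PP PP/(PP/S) PP/S N\PP
CKY chart[0,8] = {NP}; S ∉ chart

NO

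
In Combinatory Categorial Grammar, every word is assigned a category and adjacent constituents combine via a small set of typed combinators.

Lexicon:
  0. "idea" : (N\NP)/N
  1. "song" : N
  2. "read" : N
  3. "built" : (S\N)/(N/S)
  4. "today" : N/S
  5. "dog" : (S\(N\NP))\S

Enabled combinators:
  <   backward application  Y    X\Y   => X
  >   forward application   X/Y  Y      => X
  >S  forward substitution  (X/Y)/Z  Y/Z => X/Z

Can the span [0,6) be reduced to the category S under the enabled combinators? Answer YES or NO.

YES

[0,6] S   <
  [0,2] N\NP   >
    [0,1] "idea" : (N\NP)/N
    [1,2] "song" : N
  [2,6] S\(N\NP)   <
    [2,5] S   <
      [2,3] "read" : N
      [3,5] S\N   >
        [3,4] "built" : (S\N)/(N/S)
        [4,5] "today" : N/S
    [5,6] "dog" : (S\(N\NP))\S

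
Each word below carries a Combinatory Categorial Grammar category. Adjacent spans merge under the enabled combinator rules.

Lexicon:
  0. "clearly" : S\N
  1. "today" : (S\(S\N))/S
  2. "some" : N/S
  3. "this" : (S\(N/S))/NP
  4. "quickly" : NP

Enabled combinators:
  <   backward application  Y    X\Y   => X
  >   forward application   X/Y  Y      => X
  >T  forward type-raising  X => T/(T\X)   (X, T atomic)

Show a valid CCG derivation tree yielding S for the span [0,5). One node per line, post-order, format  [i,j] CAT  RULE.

[0,5] S   <
  [0,1] "clearly" : S\N
  [1,5] S\(S\N)   >
    [1,2] "today" : (S\(S\N))/S
    [2,5] S   <
      [2,3] "some" : N/S
      [3,5] S\(N/S)   >
        [3,4] "this" : (S\(N/S))/NP
        [4,5] "quickly" : NP

[0,1] S\N  lex  "clearly"
[1,2] (S\(S\N))/S  lex  "today"
[2,3] N/S  lex  "some"
[3,4] (S\(N/S))/NP  lex  "this"
[4,5] NP  lex  "quickly"
[3,5] S\(N/S)  >  k=4
[2,5] S  <  k=3
[1,5] S\(S\N)  >  k=2
[0,5] S  <  k=1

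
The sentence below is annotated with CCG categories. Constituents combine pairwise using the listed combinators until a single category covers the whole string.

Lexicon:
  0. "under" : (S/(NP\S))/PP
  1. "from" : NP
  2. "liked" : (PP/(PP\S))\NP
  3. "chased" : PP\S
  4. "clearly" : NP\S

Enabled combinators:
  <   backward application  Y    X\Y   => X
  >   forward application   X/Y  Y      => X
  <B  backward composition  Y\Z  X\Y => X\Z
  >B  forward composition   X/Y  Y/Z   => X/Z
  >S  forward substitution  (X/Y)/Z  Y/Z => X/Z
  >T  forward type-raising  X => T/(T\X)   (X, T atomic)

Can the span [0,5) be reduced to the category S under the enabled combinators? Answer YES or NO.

[0,5] S   >
  [0,4] S/(NP\S)   >
    [0,1] "under" : (S/(NP\S))/PP
    [1,4] PP   >
      [1,3] PP/(PP\S)   <
        [1,2] "from" : NP
        [2,3] "liked" : (PP/(PP\S))\NP
      [3,4] "chased" : PP\S
  [4,5] "clearly" : NP\S

YES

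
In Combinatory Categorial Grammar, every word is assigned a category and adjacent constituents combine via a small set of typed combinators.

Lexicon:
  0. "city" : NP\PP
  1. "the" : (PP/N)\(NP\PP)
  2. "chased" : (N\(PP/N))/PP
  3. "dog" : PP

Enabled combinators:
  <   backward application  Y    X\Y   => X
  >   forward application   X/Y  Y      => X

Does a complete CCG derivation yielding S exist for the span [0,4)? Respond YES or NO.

NP\PP (PP/N)\(NP\PP) (N\(PP/N))/PP PP
CKY chart[0,4] = {N}; S ∉ chart

NO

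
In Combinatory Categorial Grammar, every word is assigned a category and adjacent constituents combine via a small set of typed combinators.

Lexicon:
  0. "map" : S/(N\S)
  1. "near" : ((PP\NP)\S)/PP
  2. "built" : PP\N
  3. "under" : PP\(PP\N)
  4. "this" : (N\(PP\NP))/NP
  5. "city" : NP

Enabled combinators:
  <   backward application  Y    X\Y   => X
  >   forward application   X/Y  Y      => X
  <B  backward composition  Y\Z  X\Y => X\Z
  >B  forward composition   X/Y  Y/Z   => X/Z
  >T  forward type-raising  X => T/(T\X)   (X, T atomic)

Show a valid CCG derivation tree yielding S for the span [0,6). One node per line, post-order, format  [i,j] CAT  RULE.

[0,6] S   >
  [0,1] "map" : S/(N\S)
  [1,6] N\S   <B
    [1,4] (PP\NP)\S   >
      [1,2] "near" : ((PP\NP)\S)/PP
      [2,4] PP   <
        [2,3] "built" : PP\N
        [3,4] "under" : PP\(PP\N)
    [4,6] N\(PP\NP)   >
      [4,5] "this" : (N\(PP\NP))/NP
      [5,6] "city" : NP

[0,1] S/(N\S)  lex  "map"
[1,2] ((PP\NP)\S)/PP  lex  "near"
[2,3] PP\N  lex  "built"
[3,4] PP\(PP\N)  lex  "under"
[2,4] PP  <  k=3
[1,4] (PP\NP)\S  >  k=2
[4,5] (N\(PP\NP))/NP  lex  "this"
[5,6] NP  lex  "city"
[4,6] N\(PP\NP)  >  k=5
[1,6] N\S  <B  k=4
[0,6] S  >  k=1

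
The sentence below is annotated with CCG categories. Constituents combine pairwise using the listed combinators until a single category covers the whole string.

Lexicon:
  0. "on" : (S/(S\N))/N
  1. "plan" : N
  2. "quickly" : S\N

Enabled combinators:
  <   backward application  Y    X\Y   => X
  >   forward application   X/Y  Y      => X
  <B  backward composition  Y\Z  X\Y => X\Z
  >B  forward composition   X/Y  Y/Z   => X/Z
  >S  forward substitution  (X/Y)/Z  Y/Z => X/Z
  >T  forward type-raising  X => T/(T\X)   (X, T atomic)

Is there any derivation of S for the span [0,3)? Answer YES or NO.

YES

[0,3] S   >
  [0,2] S/(S\N)   >
    [0,1] "on" : (S/(S\N))/N
    [1,2] "plan" : N
  [2,3] "quickly" : S\N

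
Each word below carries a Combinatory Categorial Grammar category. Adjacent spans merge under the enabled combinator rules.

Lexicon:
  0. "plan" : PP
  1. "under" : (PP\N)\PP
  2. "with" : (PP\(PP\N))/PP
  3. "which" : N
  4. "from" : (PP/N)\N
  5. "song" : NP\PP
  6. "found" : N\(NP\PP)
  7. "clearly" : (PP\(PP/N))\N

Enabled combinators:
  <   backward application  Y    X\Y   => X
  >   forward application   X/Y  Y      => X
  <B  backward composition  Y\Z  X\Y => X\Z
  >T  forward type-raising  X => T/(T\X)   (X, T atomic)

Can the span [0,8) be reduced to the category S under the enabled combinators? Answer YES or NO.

PP (PP\N)\PP (PP\(PP\N))/PP N (PP/N)\N NP\PP N\(NP\PP) (PP\(PP/N))\N
CKY chart[0,8] = {N/(N\PP), NP/(NP\PP), PP, PP/(PP\PP), S/(S\PP)}; S ∉ chart

NO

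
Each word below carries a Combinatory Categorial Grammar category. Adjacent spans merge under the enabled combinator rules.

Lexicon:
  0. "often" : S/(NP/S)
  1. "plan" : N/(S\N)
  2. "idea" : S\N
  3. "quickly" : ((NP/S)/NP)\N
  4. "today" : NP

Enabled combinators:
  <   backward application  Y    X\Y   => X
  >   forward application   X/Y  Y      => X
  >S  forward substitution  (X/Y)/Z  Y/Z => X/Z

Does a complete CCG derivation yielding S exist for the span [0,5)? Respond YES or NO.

[0,5] S   >
  [0,1] "often" : S/(NP/S)
  [1,5] NP/S   >
    [1,4] (NP/S)/NP   <
      [1,3] N   >
        [1,2] "plan" : N/(S\N)
        [2,3] "idea" : S\N
      [3,4] "quickly" : ((NP/S)/NP)\N
    [4,5] "today" : NP

YES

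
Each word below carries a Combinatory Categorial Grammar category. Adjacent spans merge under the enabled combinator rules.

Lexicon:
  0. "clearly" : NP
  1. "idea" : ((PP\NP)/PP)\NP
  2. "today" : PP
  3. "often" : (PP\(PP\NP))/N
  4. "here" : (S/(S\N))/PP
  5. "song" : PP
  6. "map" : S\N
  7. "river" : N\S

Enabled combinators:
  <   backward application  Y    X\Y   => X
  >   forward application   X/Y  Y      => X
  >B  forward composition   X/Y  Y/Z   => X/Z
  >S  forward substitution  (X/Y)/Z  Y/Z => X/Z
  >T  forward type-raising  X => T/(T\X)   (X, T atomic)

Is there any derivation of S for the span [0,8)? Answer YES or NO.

NO

NP ((PP\NP)/PP)\NP PP (PP\(PP\NP))/N (S/(S\N))/PP PP S\N N\S
CKY chart[0,8] = {N/(N\PP), NP/(NP\PP), PP, PP/(PP\PP), S/(S\PP)}; S ∉ chart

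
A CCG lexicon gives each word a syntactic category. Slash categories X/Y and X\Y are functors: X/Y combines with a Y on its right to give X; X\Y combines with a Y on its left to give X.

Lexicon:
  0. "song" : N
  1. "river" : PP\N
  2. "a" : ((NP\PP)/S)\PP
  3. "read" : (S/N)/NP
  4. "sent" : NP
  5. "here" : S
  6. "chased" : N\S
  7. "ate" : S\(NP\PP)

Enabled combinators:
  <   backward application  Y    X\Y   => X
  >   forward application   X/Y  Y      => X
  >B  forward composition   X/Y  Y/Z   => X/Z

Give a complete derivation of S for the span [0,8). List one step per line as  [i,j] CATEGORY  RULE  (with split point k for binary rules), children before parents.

[0,8] S   <
  [0,7] NP\PP   >
    [0,3] (NP\PP)/S   <
      [0,2] PP   <
        [0,1] "song" : N
        [1,2] "river" : PP\N
      [2,3] "a" : ((NP\PP)/S)\PP
    [3,7] S   >
      [3,5] S/N   >
        [3,4] "read" : (S/N)/NP
        [4,5] "sent" : NP
      [5,7] N   <
        [5,6] "here" : S
        [6,7] "chased" : N\S
  [7,8] "ate" : S\(NP\PP)

[0,1] N  lex  "song"
[1,2] PP\N  lex  "river"
[0,2] PP  <  k=1
[2,3] ((NP\PP)/S)\PP  lex  "a"
[0,3] (NP\PP)/S  <  k=2
[3,4] (S/N)/NP  lex  "read"
[4,5] NP  lex  "sent"
[3,5] S/N  >  k=4
[5,6] S  lex  "here"
[6,7] N\S  lex  "chased"
[5,7] N  <  k=6
[3,7] S  >  k=5
[0,7] NP\PP  >  k=3
[7,8] S\(NP\PP)  lex  "ate"
[0,8] S  <  k=7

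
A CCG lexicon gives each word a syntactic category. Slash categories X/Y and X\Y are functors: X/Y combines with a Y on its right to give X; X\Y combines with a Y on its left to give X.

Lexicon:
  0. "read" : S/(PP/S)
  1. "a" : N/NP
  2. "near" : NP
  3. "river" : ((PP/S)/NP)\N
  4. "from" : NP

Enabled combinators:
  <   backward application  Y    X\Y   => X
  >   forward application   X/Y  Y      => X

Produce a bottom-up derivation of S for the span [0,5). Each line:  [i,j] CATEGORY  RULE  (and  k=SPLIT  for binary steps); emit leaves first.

[0,5] S   >
  [0,1] "read" : S/(PP/S)
  [1,5] PP/S   >
    [1,4] (PP/S)/NP   <
      [1,3] N   >
        [1,2] "a" : N/NP
        [2,3] "near" : NP
      [3,4] "river" : ((PP/S)/NP)\N
    [4,5] "from" : NP

[0,1] S/(PP/S)  lex  "read"
[1,2] N/NP  lex  "a"
[2,3] NP  lex  "near"
[1,3] N  >  k=2
[3,4] ((PP/S)/NP)\N  lex  "river"
[1,4] (PP/S)/NP  <  k=3
[4,5] NP  lex  "from"
[1,5] PP/S  >  k=4
[0,5] S  >  k=1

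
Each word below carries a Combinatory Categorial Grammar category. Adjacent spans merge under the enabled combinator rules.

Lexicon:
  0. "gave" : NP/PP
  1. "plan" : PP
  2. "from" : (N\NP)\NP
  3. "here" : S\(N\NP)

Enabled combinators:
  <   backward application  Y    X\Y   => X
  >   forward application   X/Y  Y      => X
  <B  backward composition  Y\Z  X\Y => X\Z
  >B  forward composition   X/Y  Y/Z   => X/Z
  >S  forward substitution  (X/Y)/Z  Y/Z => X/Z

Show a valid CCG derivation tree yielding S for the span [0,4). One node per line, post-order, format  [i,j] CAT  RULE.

[0,1] NP/PP  lex  "gave"
[1,2] PP  lex  "plan"
[0,2] NP  >  k=1
[2,3] (N\NP)\NP  lex  "from"
[0,3] N\NP  <  k=2
[3,4] S\(N\NP)  lex  "here"
[0,4] S  <  k=3

[0,4] S   <
  [0,3] N\NP   <
    [0,2] NP   >
      [0,1] "gave" : NP/PP
      [1,2] "plan" : PP
    [2,3] "from" : (N\NP)\NP
  [3,4] "here" : S\(N\NP)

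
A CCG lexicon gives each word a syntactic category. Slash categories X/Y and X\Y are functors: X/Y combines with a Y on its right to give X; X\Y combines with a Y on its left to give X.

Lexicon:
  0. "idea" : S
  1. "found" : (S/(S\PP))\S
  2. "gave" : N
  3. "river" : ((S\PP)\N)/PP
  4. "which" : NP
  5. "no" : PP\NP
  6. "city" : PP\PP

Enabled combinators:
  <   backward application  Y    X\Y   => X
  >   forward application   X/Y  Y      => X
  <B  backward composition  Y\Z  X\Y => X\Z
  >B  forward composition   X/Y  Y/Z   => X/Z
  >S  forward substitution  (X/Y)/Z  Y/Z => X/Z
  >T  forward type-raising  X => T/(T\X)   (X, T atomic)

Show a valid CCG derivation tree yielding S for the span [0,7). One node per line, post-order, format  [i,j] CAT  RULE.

[0,7] S   >
  [0,2] S/(S\PP)   <
    [0,1] "idea" : S
    [1,2] "found" : (S/(S\PP))\S
  [2,7] S\PP   <
    [2,3] "gave" : N
    [3,7] (S\PP)\N   >
      [3,4] "river" : ((S\PP)\N)/PP
      [4,7] PP   >
        [4,5] PP/(PP\NP)   >T
          [4,5] "which" : NP
        [5,7] PP\NP   <B
          [5,6] "no" : PP\NP
          [6,7] "city" : PP\PP

[0,1] S  lex  "idea"
[1,2] (S/(S\PP))\S  lex  "found"
[0,2] S/(S\PP)  <  k=1
[2,3] N  lex  "gave"
[3,4] ((S\PP)\N)/PP  lex  "river"
[4,5] NP  lex  "which"
[4,5] PP/(PP\NP)  >T
[5,6] PP\NP  lex  "no"
[6,7] PP\PP  lex  "city"
[5,7] PP\NP  <B  k=6
[4,7] PP  >  k=5
[3,7] (S\PP)\N  >  k=4
[2,7] S\PP  <  k=3
[0,7] S  >  k=2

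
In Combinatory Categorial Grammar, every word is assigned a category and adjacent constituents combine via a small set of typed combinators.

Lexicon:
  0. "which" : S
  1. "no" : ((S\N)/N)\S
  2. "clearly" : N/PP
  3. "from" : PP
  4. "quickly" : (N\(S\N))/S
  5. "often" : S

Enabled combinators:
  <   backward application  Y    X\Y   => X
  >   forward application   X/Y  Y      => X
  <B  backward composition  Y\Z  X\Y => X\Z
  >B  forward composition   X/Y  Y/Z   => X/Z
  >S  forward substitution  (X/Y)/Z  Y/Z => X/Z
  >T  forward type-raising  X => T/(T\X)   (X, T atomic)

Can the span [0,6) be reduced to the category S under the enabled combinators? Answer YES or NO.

S ((S\N)/N)\S N/PP PP (N\(S\N))/S S
CKY chart[0,6] = {N, N/(N\N), NP/(NP\N), PP/(PP\N), S/(S\N)}; S ∉ chart

NO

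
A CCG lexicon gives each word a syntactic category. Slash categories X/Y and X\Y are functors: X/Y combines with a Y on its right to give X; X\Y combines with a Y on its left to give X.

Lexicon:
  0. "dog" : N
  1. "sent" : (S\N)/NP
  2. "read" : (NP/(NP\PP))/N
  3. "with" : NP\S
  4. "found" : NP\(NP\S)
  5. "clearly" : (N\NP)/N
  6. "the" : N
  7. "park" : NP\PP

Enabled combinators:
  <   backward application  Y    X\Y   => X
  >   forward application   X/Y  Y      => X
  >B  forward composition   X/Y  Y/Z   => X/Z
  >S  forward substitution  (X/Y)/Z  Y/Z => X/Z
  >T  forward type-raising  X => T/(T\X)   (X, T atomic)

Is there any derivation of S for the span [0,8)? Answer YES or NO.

YES

[0,8] S   <
  [0,1] "dog" : N
  [1,8] S\N   >
    [1,2] "sent" : (S\N)/NP
    [2,8] NP   >
      [2,7] NP/(NP\PP)   >
        [2,3] "read" : (NP/(NP\PP))/N
        [3,7] N   <
          [3,5] NP   <
            [3,4] "with" : NP\S
            [4,5] "found" : NP\(NP\S)
          [5,7] N\NP   >
            [5,6] "clearly" : (N\NP)/N
            [6,7] "the" : N
      [7,8] "park" : NP\PP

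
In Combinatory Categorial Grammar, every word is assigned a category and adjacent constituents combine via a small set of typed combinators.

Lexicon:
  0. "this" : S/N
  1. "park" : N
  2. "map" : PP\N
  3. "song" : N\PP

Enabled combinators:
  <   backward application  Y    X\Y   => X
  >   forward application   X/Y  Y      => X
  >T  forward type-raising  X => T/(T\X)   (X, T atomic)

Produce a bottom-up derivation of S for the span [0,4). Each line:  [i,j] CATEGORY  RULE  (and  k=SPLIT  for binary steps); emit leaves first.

[0,4] S   >
  [0,1] "this" : S/N
  [1,4] N   <
    [1,3] PP   <
      [1,2] "park" : N
      [2,3] "map" : PP\N
    [3,4] "song" : N\PP

[0,1] S/N  lex  "this"
[1,2] N  lex  "park"
[2,3] PP\N  lex  "map"
[1,3] PP  <  k=2
[3,4] N\PP  lex  "song"
[1,4] N  <  k=3
[0,4] S  >  k=1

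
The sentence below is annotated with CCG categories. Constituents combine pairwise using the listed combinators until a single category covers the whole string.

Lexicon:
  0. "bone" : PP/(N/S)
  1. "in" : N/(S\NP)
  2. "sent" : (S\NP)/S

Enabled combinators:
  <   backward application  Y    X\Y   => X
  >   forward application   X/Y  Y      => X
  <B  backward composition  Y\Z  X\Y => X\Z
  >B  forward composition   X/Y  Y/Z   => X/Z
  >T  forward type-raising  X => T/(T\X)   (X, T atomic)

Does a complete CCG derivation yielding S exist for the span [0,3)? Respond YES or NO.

NO

PP/(N/S) N/(S\NP) (S\NP)/S
CKY chart[0,3] = {N/(N\PP), NP/(NP\PP), PP, PP/(PP\PP), S/(S\PP)}; S ∉ chart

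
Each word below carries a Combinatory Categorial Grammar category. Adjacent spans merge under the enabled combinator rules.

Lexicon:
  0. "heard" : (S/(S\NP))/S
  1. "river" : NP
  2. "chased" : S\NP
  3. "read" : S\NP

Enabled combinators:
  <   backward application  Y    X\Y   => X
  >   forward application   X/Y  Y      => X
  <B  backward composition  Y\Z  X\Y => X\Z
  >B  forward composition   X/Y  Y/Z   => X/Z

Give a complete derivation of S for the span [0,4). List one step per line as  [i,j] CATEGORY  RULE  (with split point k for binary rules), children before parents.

[0,1] (S/(S\NP))/S  lex  "heard"
[1,2] NP  lex  "river"
[2,3] S\NP  lex  "chased"
[1,3] S  <  k=2
[0,3] S/(S\NP)  >  k=1
[3,4] S\NP  lex  "read"
[0,4] S  >  k=3

[0,4] S   >
  [0,3] S/(S\NP)   >
    [0,1] "heard" : (S/(S\NP))/S
    [1,3] S   <
      [1,2] "river" : NP
      [2,3] "chased" : S\NP
  [3,4] "read" : S\NP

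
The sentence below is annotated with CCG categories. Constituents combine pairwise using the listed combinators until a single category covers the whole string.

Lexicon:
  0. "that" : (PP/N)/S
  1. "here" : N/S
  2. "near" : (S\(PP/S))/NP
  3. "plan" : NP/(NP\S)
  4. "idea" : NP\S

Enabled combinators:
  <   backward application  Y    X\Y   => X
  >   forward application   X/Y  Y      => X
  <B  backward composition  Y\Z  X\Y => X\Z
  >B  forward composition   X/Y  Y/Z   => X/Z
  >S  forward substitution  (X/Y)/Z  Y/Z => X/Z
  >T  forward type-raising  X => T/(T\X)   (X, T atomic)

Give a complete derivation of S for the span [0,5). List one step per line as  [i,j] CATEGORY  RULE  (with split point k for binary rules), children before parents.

[0,5] S   <
  [0,2] PP/S   >S
    [0,1] "that" : (PP/N)/S
    [1,2] "here" : N/S
  [2,5] S\(PP/S)   >
    [2,3] "near" : (S\(PP/S))/NP
    [3,5] NP   >
      [3,4] "plan" : NP/(NP\S)
      [4,5] "idea" : NP\S

[0,1] (PP/N)/S  lex  "that"
[1,2] N/S  lex  "here"
[0,2] PP/S  >S  k=1
[2,3] (S\(PP/S))/NP  lex  "near"
[3,4] NP/(NP\S)  lex  "plan"
[4,5] NP\S  lex  "idea"
[3,5] NP  >  k=4
[2,5] S\(PP/S)  >  k=3
[0,5] S  <  k=2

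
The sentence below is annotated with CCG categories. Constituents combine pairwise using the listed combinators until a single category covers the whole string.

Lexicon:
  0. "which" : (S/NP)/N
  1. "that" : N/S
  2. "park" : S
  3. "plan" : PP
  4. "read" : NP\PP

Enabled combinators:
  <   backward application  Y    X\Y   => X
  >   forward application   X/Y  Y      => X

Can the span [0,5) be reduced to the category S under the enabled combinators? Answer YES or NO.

YES

[0,5] S   >
  [0,3] S/NP   >
    [0,1] "which" : (S/NP)/N
    [1,3] N   >
      [1,2] "that" : N/S
      [2,3] "park" : S
  [3,5] NP   <
    [3,4] "plan" : PP
    [4,5] "read" : NP\PP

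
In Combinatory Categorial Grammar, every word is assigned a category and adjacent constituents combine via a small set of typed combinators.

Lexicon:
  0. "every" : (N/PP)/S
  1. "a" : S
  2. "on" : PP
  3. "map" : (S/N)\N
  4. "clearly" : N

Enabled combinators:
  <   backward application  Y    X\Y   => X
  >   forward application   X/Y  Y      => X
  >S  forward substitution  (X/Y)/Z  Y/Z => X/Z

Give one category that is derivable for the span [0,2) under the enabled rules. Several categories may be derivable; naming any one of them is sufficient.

[0,5] S   >
  [0,4] S/N   <
    [0,3] N   >
      [0,2] N/PP   >
        [0,1] "every" : (N/PP)/S
        [1,2] "a" : S
      [2,3] "on" : PP
    [3,4] "map" : (S/N)\N
  [4,5] "clearly" : N

N/PP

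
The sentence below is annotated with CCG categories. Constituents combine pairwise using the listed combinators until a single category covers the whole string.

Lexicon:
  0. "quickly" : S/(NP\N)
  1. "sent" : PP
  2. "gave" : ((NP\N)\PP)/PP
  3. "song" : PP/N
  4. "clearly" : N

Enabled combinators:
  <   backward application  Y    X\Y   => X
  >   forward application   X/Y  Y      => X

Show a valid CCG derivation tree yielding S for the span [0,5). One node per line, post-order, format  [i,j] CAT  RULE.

[0,5] S   >
  [0,1] "quickly" : S/(NP\N)
  [1,5] NP\N   <
    [1,2] "sent" : PP
    [2,5] (NP\N)\PP   >
      [2,3] "gave" : ((NP\N)\PP)/PP
      [3,5] PP   >
        [3,4] "song" : PP/N
        [4,5] "clearly" : N

[0,1] S/(NP\N)  lex  "quickly"
[1,2] PP  lex  "sent"
[2,3] ((NP\N)\PP)/PP  lex  "gave"
[3,4] PP/N  lex  "song"
[4,5] N  lex  "clearly"
[3,5] PP  >  k=4
[2,5] (NP\N)\PP  >  k=3
[1,5] NP\N  <  k=2
[0,5] S  >  k=1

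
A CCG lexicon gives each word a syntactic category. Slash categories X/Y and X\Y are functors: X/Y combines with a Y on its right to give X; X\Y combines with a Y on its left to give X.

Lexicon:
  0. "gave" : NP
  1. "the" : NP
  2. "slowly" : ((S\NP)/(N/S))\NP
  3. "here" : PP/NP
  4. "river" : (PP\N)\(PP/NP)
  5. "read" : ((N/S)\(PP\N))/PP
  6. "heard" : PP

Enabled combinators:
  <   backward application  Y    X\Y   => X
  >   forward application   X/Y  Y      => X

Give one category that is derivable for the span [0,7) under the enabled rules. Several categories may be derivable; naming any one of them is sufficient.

S

[0,7] S   <
  [0,1] "gave" : NP
  [1,7] S\NP   >
    [1,3] (S\NP)/(N/S)   <
      [1,2] "the" : NP
      [2,3] "slowly" : ((S\NP)/(N/S))\NP
    [3,7] N/S   <
      [3,5] PP\N   <
        [3,4] "here" : PP/NP
        [4,5] "river" : (PP\N)\(PP/NP)
      [5,7] (N/S)\(PP\N)   >
        [5,6] "read" : ((N/S)\(PP\N))/PP
        [6,7] "heard" : PP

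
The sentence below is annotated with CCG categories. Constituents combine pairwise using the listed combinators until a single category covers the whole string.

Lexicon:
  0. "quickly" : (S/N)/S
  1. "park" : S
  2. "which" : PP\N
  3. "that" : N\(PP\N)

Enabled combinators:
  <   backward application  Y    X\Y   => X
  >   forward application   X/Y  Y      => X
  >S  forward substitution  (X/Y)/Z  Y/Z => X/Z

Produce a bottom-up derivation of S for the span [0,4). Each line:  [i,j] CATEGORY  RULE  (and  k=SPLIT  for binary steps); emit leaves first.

[0,4] S   >
  [0,2] S/N   >
    [0,1] "quickly" : (S/N)/S
    [1,2] "park" : S
  [2,4] N   <
    [2,3] "which" : PP\N
    [3,4] "that" : N\(PP\N)

[0,1] (S/N)/S  lex  "quickly"
[1,2] S  lex  "park"
[0,2] S/N  >  k=1
[2,3] PP\N  lex  "which"
[3,4] N\(PP\N)  lex  "that"
[2,4] N  <  k=3
[0,4] S  >  k=2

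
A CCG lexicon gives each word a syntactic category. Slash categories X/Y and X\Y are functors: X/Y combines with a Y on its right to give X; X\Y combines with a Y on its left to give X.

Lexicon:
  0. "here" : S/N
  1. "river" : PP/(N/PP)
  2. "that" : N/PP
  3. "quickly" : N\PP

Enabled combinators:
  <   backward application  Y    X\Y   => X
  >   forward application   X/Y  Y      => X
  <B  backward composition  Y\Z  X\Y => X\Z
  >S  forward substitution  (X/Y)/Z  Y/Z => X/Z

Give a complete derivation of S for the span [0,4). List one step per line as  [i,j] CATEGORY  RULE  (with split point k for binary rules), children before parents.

[0,4] S   >
  [0,1] "here" : S/N
  [1,4] N   <
    [1,3] PP   >
      [1,2] "river" : PP/(N/PP)
      [2,3] "that" : N/PP
    [3,4] "quickly" : N\PP

[0,1] S/N  lex  "here"
[1,2] PP/(N/PP)  lex  "river"
[2,3] N/PP  lex  "that"
[1,3] PP  >  k=2
[3,4] N\PP  lex  "quickly"
[1,4] N  <  k=3
[0,4] S  >  k=1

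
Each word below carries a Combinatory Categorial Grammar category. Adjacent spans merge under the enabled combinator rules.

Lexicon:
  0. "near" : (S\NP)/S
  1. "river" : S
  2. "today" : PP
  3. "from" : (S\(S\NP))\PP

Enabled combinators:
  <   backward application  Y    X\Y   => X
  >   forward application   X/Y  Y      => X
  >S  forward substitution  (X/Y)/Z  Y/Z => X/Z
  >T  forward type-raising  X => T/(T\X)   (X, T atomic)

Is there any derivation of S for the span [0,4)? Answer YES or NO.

[0,4] S   <
  [0,2] S\NP   >
    [0,1] "near" : (S\NP)/S
    [1,2] "river" : S
  [2,4] S\(S\NP)   <
    [2,3] "today" : PP
    [3,4] "from" : (S\(S\NP))\PP

YES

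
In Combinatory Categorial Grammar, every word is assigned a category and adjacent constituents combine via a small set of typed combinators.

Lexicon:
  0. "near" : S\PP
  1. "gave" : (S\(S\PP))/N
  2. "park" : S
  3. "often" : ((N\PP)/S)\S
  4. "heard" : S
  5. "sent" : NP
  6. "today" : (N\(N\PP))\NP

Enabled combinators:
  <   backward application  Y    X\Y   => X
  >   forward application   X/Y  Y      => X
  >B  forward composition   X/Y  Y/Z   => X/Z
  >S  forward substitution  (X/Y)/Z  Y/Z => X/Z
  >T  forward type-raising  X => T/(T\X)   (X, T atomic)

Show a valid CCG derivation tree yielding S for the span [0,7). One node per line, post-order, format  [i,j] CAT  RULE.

[0,7] S   <
  [0,1] "near" : S\PP
  [1,7] S\(S\PP)   >
    [1,2] "gave" : (S\(S\PP))/N
    [2,7] N   <
      [2,5] N\PP   >
        [2,4] (N\PP)/S   <
          [2,3] "park" : S
          [3,4] "often" : ((N\PP)/S)\S
        [4,5] "heard" : S
      [5,7] N\(N\PP)   <
        [5,6] "sent" : NP
        [6,7] "today" : (N\(N\PP))\NP

[0,1] S\PP  lex  "near"
[1,2] (S\(S\PP))/N  lex  "gave"
[2,3] S  lex  "park"
[3,4] ((N\PP)/S)\S  lex  "often"
[2,4] (N\PP)/S  <  k=3
[4,5] S  lex  "heard"
[2,5] N\PP  >  k=4
[5,6] NP  lex  "sent"
[6,7] (N\(N\PP))\NP  lex  "today"
[5,7] N\(N\PP)  <  k=6
[2,7] N  <  k=5
[1,7] S\(S\PP)  >  k=2
[0,7] S  <  k=1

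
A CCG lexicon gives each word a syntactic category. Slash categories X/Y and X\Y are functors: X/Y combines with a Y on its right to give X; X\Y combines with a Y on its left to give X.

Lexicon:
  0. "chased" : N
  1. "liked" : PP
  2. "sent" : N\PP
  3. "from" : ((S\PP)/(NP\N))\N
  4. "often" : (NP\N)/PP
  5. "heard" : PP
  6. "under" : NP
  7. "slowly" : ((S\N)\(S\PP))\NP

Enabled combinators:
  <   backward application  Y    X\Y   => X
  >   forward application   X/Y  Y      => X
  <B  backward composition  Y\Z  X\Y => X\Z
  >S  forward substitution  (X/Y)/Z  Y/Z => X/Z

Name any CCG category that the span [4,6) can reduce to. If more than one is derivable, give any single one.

NP\N

[0,8] S   <
  [0,1] "chased" : N
  [1,8] S\N   <
    [1,6] S\PP   >
      [1,4] (S\PP)/(NP\N)   <
        [1,3] N   <
          [1,2] "liked" : PP
          [2,3] "sent" : N\PP
        [3,4] "from" : ((S\PP)/(NP\N))\N
      [4,6] NP\N   >
        [4,5] "often" : (NP\N)/PP
        [5,6] "heard" : PP
    [6,8] (S\N)\(S\PP)   <
      [6,7] "under" : NP
      [7,8] "slowly" : ((S\N)\(S\PP))\NP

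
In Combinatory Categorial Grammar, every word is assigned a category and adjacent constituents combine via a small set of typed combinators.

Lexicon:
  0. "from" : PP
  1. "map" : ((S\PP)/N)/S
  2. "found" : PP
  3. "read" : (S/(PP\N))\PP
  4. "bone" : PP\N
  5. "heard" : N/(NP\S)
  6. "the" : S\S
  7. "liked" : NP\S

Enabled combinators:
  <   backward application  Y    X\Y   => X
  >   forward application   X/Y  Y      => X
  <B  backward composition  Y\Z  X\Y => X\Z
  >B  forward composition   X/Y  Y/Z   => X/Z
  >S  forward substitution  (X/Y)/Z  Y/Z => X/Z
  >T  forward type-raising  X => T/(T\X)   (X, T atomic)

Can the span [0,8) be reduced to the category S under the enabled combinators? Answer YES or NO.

[0,8] S   >
  [0,1] S/(S\PP)   >T
    [0,1] "from" : PP
  [1,8] S\PP   >
    [1,5] (S\PP)/N   >
      [1,2] "map" : ((S\PP)/N)/S
      [2,5] S   >
        [2,4] S/(PP\N)   <
          [2,3] "found" : PP
          [3,4] "read" : (S/(PP\N))\PP
        [4,5] "bone" : PP\N
    [5,8] N   >
      [5,6] "heard" : N/(NP\S)
      [6,8] NP\S   <B
        [6,7] "the" : S\S
        [7,8] "liked" : NP\S

YES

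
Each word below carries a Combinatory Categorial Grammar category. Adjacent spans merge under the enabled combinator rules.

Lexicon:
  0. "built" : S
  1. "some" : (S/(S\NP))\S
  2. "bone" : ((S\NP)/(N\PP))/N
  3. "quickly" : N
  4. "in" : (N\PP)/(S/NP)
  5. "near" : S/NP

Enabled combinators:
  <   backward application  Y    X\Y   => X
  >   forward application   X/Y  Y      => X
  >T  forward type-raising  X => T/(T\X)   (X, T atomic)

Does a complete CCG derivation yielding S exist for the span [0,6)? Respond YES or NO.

[0,6] S   >
  [0,2] S/(S\NP)   <
    [0,1] "built" : S
    [1,2] "some" : (S/(S\NP))\S
  [2,6] S\NP   >
    [2,4] (S\NP)/(N\PP)   >
      [2,3] "bone" : ((S\NP)/(N\PP))/N
      [3,4] "quickly" : N
    [4,6] N\PP   >
      [4,5] "in" : (N\PP)/(S/NP)
      [5,6] "near" : S/NP

YES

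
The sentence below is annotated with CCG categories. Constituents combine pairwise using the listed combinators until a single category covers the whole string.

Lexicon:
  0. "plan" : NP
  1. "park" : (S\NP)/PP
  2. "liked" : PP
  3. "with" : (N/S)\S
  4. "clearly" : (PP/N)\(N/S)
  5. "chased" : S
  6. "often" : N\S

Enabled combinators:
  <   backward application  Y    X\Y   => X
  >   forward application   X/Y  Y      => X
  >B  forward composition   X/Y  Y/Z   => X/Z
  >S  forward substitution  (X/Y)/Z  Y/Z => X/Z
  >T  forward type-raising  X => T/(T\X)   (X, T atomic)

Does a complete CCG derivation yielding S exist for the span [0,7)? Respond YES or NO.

NP (S\NP)/PP PP (N/S)\S (PP/N)\(N/S) S N\S
CKY chart[0,7] = {N/(N\PP), NP/(NP\PP), PP, PP/(N\N), PP/(PP\PP), S/(S\PP)}; S ∉ chart

NO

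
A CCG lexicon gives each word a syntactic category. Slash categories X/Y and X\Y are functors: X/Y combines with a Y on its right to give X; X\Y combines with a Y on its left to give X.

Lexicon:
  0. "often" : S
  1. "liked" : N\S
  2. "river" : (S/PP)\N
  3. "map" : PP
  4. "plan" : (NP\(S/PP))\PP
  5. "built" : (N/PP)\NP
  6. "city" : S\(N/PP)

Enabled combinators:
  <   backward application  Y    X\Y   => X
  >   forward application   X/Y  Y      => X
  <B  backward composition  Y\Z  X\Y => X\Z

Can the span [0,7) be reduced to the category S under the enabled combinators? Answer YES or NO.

YES

[0,7] S   <
  [0,5] NP   <
    [0,1] "often" : S
    [1,5] NP\S   <B
      [1,2] "liked" : N\S
      [2,5] NP\N   <B
        [2,3] "river" : (S/PP)\N
        [3,5] NP\(S/PP)   <
          [3,4] "map" : PP
          [4,5] "plan" : (NP\(S/PP))\PP
  [5,7] S\NP   <B
    [5,6] "built" : (N/PP)\NP
    [6,7] "city" : S\(N/PP)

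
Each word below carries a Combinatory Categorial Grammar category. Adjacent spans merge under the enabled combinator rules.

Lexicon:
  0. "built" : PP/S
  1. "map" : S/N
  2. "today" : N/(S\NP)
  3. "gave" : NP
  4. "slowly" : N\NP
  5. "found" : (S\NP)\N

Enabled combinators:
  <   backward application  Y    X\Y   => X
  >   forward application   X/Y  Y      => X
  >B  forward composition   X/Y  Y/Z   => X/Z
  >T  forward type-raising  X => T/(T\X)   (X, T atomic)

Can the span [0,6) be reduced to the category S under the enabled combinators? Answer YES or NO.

NO

PP/S S/N N/(S\NP) NP N\NP (S\NP)\N
CKY chart[0,6] = {N/(N\PP), NP/(NP\PP), PP, PP/(N\N), PP/(PP\PP), PP/(S\S), S/(S\PP)}; S ∉ chart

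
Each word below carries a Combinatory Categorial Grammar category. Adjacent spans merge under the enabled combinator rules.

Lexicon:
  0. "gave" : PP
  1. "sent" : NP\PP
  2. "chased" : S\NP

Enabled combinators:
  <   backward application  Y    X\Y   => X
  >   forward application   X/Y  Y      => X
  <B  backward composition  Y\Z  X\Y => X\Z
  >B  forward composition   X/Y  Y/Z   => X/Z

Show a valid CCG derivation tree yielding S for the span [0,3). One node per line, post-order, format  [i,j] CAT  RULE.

[0,3] S   <
  [0,2] NP   <
    [0,1] "gave" : PP
    [1,2] "sent" : NP\PP
  [2,3] "chased" : S\NP

[0,1] PP  lex  "gave"
[1,2] NP\PP  lex  "sent"
[0,2] NP  <  k=1
[2,3] S\NP  lex  "chased"
[0,3] S  <  k=2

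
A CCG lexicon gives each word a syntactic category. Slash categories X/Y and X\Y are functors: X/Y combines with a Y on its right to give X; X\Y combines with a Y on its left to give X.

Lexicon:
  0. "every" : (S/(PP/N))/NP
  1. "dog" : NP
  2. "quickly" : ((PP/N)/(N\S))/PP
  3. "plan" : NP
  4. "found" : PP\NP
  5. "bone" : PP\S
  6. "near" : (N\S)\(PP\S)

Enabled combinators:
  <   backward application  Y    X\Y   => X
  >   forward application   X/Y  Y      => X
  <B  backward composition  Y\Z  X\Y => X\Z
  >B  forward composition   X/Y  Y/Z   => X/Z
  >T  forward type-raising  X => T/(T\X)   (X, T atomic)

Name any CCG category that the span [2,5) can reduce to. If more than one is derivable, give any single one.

(PP/N)/(N\S)

[0,7] S   >
  [0,2] S/(PP/N)   >
    [0,1] "every" : (S/(PP/N))/NP
    [1,2] "dog" : NP
  [2,7] PP/N   >
    [2,5] (PP/N)/(N\S)   >
      [2,3] "quickly" : ((PP/N)/(N\S))/PP
      [3,5] PP   >
        [3,4] PP/(PP\NP)   >T
          [3,4] "plan" : NP
        [4,5] "found" : PP\NP
    [5,7] N\S   <
      [5,6] "bone" : PP\S
      [6,7] "near" : (N\S)\(PP\S)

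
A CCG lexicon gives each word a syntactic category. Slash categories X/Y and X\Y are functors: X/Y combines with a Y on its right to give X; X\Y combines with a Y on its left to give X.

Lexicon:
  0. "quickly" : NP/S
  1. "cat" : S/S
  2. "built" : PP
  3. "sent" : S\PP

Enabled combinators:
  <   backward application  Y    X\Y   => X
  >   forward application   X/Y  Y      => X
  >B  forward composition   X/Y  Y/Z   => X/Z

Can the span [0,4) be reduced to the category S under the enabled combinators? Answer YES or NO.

NP/S S/S PP S\PP
CKY chart[0,4] = {NP}; S ∉ chart

NO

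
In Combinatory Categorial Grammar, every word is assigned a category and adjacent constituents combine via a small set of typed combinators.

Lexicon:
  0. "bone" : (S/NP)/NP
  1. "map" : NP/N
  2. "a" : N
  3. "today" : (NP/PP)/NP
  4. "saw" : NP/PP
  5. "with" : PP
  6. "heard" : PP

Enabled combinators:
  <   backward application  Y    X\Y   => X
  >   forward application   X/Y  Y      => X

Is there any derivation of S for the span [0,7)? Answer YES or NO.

[0,7] S   >
  [0,3] S/NP   >
    [0,1] "bone" : (S/NP)/NP
    [1,3] NP   >
      [1,2] "map" : NP/N
      [2,3] "a" : N
  [3,7] NP   >
    [3,6] NP/PP   >
      [3,4] "today" : (NP/PP)/NP
      [4,6] NP   >
        [4,5] "saw" : NP/PP
        [5,6] "with" : PP
    [6,7] "heard" : PP

YES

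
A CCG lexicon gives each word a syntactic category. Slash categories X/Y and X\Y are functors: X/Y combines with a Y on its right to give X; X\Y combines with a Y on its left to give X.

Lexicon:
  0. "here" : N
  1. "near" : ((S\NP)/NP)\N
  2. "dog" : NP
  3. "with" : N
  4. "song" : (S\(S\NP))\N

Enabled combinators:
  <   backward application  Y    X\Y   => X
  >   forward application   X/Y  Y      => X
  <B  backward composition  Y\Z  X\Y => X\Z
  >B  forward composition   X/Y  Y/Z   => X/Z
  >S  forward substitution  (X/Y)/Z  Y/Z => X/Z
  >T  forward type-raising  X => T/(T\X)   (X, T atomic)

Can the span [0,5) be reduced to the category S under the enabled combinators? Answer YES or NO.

YES

[0,5] S   <
  [0,3] S\NP   >
    [0,2] (S\NP)/NP   <
      [0,1] "here" : N
      [1,2] "near" : ((S\NP)/NP)\N
    [2,3] "dog" : NP
  [3,5] S\(S\NP)   <
    [3,4] "with" : N
    [4,5] "song" : (S\(S\NP))\N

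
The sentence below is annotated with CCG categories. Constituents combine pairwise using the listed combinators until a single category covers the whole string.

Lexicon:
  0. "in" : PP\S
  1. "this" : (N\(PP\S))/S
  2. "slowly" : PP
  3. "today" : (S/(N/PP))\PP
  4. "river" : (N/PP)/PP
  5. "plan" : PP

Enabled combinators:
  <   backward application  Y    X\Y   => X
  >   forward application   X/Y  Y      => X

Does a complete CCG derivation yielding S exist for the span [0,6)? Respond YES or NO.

NO

PP\S (N\(PP\S))/S PP (S/(N/PP))\PP (N/PP)/PP PP
CKY chart[0,6] = {N}; S ∉ chart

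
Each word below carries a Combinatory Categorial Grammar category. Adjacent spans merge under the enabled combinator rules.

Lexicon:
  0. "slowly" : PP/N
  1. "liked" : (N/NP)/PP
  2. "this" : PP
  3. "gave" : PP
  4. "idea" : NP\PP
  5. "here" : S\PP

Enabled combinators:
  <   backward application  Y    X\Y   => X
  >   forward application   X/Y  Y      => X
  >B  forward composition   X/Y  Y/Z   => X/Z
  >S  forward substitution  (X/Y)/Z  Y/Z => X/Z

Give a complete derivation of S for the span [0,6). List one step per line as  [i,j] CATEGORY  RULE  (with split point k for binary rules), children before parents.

[0,6] S   <
  [0,5] PP   >
    [0,1] "slowly" : PP/N
    [1,5] N   >
      [1,3] N/NP   >
        [1,2] "liked" : (N/NP)/PP
        [2,3] "this" : PP
      [3,5] NP   <
        [3,4] "gave" : PP
        [4,5] "idea" : NP\PP
  [5,6] "here" : S\PP

[0,1] PP/N  lex  "slowly"
[1,2] (N/NP)/PP  lex  "liked"
[2,3] PP  lex  "this"
[1,3] N/NP  >  k=2
[3,4] PP  lex  "gave"
[4,5] NP\PP  lex  "idea"
[3,5] NP  <  k=4
[1,5] N  >  k=3
[0,5] PP  >  k=1
[5,6] S\PP  lex  "here"
[0,6] S  <  k=5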